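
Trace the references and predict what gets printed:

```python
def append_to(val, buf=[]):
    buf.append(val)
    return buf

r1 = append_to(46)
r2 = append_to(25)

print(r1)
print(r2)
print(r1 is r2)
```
[46, 25]
[46, 25]
True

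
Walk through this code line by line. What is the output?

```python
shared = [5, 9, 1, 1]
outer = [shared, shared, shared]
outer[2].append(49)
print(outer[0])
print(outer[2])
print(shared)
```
[5, 9, 1, 1, 49]
[5, 9, 1, 1, 49]
[5, 9, 1, 1, 49]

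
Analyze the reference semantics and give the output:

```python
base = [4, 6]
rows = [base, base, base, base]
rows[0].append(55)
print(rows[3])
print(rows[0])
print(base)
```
[4, 6, 55]
[4, 6, 55]
[4, 6, 55]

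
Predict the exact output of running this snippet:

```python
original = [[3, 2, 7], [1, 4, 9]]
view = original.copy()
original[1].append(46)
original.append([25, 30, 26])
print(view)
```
[[3, 2, 7], [1, 4, 9, 46]]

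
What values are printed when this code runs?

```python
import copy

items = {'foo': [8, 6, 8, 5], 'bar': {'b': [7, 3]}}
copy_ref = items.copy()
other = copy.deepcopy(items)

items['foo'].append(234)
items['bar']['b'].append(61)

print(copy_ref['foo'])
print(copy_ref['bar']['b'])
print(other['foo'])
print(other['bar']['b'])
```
[8, 6, 8, 5, 234]
[7, 3, 61]
[8, 6, 8, 5]
[7, 3]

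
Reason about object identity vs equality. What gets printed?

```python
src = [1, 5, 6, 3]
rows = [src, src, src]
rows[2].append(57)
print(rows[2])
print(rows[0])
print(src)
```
[1, 5, 6, 3, 57]
[1, 5, 6, 3, 57]
[1, 5, 6, 3, 57]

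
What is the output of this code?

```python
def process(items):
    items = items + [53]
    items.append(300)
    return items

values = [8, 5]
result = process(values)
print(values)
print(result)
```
[8, 5]
[8, 5, 53, 300]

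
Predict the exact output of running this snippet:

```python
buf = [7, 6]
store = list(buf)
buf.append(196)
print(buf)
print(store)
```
[7, 6, 196]
[7, 6]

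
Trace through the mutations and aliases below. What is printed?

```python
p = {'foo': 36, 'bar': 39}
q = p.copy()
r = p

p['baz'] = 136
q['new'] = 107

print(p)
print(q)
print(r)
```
{'foo': 36, 'bar': 39, 'baz': 136}
{'foo': 36, 'bar': 39, 'new': 107}
{'foo': 36, 'bar': 39, 'baz': 136}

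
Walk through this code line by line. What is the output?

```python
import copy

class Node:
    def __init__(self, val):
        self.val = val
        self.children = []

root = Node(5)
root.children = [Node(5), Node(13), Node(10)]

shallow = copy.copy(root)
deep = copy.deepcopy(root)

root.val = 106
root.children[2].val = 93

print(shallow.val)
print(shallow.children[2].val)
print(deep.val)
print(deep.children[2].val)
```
5
93
5
10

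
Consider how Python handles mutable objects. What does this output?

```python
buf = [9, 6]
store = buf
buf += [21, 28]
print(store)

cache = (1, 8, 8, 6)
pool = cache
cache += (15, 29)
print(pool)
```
[9, 6, 21, 28]
(1, 8, 8, 6)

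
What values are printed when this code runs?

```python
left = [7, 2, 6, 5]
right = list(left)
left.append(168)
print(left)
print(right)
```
[7, 2, 6, 5, 168]
[7, 2, 6, 5]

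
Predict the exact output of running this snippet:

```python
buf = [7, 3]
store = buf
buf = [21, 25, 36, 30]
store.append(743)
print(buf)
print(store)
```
[21, 25, 36, 30]
[7, 3, 743]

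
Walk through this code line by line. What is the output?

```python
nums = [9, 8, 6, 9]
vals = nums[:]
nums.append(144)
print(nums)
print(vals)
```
[9, 8, 6, 9, 144]
[9, 8, 6, 9]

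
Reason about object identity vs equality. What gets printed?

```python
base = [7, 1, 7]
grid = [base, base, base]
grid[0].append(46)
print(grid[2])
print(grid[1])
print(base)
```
[7, 1, 7, 46]
[7, 1, 7, 46]
[7, 1, 7, 46]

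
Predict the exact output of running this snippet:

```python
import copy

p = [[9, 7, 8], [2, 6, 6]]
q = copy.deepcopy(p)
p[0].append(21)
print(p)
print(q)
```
[[9, 7, 8, 21], [2, 6, 6]]
[[9, 7, 8], [2, 6, 6]]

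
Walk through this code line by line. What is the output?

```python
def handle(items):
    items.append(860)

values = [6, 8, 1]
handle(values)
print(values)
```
[6, 8, 1, 860]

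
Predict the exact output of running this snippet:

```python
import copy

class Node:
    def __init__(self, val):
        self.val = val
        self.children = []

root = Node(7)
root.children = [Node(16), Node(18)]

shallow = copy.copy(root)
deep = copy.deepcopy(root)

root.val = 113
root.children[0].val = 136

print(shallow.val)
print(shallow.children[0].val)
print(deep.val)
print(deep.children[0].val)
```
7
136
7
16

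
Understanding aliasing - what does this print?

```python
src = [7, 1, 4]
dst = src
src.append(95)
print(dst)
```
[7, 1, 4, 95]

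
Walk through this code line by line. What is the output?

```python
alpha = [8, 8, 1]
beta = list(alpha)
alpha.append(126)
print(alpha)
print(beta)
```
[8, 8, 1, 126]
[8, 8, 1]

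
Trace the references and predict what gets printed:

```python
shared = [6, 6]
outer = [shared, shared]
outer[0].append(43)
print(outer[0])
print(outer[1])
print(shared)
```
[6, 6, 43]
[6, 6, 43]
[6, 6, 43]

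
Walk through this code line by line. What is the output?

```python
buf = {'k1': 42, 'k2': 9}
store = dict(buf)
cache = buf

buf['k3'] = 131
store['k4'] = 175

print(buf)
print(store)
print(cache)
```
{'k1': 42, 'k2': 9, 'k3': 131}
{'k1': 42, 'k2': 9, 'k4': 175}
{'k1': 42, 'k2': 9, 'k3': 131}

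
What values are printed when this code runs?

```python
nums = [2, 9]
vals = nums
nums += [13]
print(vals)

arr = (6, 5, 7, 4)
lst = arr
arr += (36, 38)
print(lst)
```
[2, 9, 13]
(6, 5, 7, 4)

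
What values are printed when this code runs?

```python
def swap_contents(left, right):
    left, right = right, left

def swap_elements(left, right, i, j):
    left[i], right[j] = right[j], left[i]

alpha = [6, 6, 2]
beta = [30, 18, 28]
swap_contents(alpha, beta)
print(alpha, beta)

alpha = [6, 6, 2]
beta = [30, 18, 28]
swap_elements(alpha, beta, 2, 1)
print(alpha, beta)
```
[6, 6, 2] [30, 18, 28]
[6, 6, 18] [30, 2, 28]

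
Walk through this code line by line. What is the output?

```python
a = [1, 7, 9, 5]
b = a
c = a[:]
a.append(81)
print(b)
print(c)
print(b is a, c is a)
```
[1, 7, 9, 5, 81]
[1, 7, 9, 5]
True False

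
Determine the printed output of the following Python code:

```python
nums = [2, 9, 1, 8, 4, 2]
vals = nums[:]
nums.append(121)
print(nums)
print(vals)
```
[2, 9, 1, 8, 4, 2, 121]
[2, 9, 1, 8, 4, 2]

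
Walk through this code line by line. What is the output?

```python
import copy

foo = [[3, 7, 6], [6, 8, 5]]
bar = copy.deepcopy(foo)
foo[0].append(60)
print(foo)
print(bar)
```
[[3, 7, 6, 60], [6, 8, 5]]
[[3, 7, 6], [6, 8, 5]]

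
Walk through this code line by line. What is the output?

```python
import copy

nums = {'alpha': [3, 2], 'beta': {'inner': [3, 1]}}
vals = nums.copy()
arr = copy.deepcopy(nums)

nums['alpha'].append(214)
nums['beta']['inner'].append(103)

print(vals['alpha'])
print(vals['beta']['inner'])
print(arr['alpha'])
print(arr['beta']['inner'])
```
[3, 2, 214]
[3, 1, 103]
[3, 2]
[3, 1]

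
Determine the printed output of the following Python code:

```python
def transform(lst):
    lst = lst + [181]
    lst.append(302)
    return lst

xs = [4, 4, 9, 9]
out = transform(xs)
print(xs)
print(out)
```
[4, 4, 9, 9]
[4, 4, 9, 9, 181, 302]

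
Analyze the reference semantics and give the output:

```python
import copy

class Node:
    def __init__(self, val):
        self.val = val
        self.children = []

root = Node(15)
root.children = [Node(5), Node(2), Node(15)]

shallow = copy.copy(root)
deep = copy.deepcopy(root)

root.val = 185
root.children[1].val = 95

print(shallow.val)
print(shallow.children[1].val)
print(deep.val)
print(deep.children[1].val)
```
15
95
15
2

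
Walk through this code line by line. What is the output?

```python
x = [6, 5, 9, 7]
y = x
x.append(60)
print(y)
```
[6, 5, 9, 7, 60]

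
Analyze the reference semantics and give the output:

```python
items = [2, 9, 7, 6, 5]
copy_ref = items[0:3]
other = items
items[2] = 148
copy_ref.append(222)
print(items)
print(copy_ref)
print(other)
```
[2, 9, 148, 6, 5]
[2, 9, 7, 222]
[2, 9, 148, 6, 5]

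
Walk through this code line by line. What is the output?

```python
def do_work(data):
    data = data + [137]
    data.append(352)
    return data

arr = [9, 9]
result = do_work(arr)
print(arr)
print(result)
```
[9, 9]
[9, 9, 137, 352]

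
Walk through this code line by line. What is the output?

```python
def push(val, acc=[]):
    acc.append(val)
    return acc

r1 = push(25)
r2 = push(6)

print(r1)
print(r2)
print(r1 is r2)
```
[25, 6]
[25, 6]
True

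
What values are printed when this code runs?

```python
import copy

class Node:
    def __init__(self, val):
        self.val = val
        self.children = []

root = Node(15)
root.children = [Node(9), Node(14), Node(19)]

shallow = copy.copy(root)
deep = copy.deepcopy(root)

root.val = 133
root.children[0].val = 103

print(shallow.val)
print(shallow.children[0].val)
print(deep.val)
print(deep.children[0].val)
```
15
103
15
9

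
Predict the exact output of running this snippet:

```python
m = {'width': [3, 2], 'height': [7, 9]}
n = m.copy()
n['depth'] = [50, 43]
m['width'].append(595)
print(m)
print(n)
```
{'width': [3, 2, 595], 'height': [7, 9]}
{'width': [3, 2, 595], 'height': [7, 9], 'depth': [50, 43]}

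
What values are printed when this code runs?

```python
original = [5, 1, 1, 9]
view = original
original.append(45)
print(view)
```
[5, 1, 1, 9, 45]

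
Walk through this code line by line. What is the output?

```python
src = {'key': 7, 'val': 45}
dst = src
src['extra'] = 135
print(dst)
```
{'key': 7, 'val': 45, 'extra': 135}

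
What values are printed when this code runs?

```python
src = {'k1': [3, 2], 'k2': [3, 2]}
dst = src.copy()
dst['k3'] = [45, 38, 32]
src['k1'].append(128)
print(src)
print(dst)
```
{'k1': [3, 2, 128], 'k2': [3, 2]}
{'k1': [3, 2, 128], 'k2': [3, 2], 'k3': [45, 38, 32]}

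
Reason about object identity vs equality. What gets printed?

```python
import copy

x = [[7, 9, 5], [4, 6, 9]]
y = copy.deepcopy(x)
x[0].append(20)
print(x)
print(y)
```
[[7, 9, 5, 20], [4, 6, 9]]
[[7, 9, 5], [4, 6, 9]]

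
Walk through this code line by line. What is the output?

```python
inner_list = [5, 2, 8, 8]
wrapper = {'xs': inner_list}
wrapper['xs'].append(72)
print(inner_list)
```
[5, 2, 8, 8, 72]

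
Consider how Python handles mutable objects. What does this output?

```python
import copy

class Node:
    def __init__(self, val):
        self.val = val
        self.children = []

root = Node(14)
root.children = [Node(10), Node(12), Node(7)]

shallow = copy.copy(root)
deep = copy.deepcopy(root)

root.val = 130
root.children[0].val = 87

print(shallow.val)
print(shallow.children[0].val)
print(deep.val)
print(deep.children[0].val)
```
14
87
14
10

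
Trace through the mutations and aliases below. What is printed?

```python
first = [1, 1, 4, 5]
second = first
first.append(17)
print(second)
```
[1, 1, 4, 5, 17]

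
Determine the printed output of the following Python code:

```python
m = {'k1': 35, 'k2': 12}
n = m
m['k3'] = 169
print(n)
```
{'k1': 35, 'k2': 12, 'k3': 169}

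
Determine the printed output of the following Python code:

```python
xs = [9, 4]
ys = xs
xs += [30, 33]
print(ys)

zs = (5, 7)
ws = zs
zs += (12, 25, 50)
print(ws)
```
[9, 4, 30, 33]
(5, 7)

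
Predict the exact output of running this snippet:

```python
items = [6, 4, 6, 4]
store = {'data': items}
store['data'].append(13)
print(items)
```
[6, 4, 6, 4, 13]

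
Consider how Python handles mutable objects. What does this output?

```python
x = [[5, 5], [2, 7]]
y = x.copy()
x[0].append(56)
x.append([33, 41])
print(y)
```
[[5, 5, 56], [2, 7]]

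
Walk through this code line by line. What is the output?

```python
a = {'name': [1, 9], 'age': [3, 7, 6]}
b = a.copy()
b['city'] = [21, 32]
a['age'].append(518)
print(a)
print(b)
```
{'name': [1, 9], 'age': [3, 7, 6, 518]}
{'name': [1, 9], 'age': [3, 7, 6, 518], 'city': [21, 32]}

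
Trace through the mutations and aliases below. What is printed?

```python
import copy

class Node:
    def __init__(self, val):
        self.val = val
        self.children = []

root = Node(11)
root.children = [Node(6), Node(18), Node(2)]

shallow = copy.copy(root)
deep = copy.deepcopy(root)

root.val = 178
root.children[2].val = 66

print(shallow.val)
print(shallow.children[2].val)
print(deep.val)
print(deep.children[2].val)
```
11
66
11
2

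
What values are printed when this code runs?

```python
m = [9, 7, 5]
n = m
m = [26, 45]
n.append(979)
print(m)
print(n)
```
[26, 45]
[9, 7, 5, 979]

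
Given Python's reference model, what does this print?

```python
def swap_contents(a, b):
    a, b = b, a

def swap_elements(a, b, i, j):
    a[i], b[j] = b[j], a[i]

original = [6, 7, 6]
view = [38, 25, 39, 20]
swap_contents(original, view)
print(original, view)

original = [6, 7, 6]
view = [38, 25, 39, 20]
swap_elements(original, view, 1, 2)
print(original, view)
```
[6, 7, 6] [38, 25, 39, 20]
[6, 39, 6] [38, 25, 7, 20]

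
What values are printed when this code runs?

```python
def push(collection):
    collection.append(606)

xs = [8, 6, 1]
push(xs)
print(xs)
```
[8, 6, 1, 606]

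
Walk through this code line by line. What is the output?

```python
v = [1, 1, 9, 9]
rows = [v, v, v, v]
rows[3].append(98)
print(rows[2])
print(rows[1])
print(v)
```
[1, 1, 9, 9, 98]
[1, 1, 9, 9, 98]
[1, 1, 9, 9, 98]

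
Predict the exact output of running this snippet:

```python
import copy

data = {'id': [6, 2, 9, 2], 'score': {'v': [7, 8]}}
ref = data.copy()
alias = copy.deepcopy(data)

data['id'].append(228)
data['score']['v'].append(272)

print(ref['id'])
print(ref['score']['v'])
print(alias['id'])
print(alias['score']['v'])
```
[6, 2, 9, 2, 228]
[7, 8, 272]
[6, 2, 9, 2]
[7, 8]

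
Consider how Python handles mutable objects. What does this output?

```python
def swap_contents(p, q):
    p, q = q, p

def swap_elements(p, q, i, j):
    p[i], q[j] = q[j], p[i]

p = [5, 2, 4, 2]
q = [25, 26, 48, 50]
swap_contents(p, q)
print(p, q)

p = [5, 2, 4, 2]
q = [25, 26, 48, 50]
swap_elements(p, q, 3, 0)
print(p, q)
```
[5, 2, 4, 2] [25, 26, 48, 50]
[5, 2, 4, 25] [2, 26, 48, 50]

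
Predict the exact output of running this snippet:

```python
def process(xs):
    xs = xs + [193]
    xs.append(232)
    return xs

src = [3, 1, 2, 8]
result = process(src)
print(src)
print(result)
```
[3, 1, 2, 8]
[3, 1, 2, 8, 193, 232]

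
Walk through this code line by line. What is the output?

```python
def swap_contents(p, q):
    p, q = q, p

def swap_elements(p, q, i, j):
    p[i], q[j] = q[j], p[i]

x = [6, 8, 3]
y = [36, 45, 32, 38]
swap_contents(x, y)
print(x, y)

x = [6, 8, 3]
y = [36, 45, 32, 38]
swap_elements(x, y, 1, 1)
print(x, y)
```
[6, 8, 3] [36, 45, 32, 38]
[6, 45, 3] [36, 8, 32, 38]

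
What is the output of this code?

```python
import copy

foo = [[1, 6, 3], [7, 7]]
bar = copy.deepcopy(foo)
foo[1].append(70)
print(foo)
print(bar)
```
[[1, 6, 3], [7, 7, 70]]
[[1, 6, 3], [7, 7]]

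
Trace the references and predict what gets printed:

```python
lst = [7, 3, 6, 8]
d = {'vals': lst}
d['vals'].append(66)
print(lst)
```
[7, 3, 6, 8, 66]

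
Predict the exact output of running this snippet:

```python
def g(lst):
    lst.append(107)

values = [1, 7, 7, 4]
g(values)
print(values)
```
[1, 7, 7, 4, 107]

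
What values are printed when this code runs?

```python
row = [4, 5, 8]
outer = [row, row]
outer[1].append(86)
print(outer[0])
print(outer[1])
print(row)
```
[4, 5, 8, 86]
[4, 5, 8, 86]
[4, 5, 8, 86]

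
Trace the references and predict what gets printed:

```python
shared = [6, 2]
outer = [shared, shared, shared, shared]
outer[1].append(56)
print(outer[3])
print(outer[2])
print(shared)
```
[6, 2, 56]
[6, 2, 56]
[6, 2, 56]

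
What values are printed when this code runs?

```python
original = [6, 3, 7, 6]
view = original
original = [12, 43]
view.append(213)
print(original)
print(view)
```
[12, 43]
[6, 3, 7, 6, 213]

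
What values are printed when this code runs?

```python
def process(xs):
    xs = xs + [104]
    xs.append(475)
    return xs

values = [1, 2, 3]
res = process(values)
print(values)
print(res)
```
[1, 2, 3]
[1, 2, 3, 104, 475]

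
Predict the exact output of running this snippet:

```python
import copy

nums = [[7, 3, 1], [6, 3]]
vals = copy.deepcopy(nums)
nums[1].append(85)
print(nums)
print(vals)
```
[[7, 3, 1], [6, 3, 85]]
[[7, 3, 1], [6, 3]]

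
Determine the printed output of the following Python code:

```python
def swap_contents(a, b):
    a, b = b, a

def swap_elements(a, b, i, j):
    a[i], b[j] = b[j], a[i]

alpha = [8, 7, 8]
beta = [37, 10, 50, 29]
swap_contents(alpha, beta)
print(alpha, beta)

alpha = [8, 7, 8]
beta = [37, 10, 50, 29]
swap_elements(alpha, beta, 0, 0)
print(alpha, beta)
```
[8, 7, 8] [37, 10, 50, 29]
[37, 7, 8] [8, 10, 50, 29]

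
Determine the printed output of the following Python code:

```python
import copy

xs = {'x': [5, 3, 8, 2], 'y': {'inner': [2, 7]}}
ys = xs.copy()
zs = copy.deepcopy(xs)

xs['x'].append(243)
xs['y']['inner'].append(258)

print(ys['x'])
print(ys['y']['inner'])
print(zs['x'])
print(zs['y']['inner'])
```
[5, 3, 8, 2, 243]
[2, 7, 258]
[5, 3, 8, 2]
[2, 7]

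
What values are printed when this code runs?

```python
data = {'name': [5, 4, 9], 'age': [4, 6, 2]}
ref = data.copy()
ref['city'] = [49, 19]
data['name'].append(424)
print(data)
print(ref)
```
{'name': [5, 4, 9, 424], 'age': [4, 6, 2]}
{'name': [5, 4, 9, 424], 'age': [4, 6, 2], 'city': [49, 19]}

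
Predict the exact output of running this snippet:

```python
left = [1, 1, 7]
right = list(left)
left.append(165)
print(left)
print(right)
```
[1, 1, 7, 165]
[1, 1, 7]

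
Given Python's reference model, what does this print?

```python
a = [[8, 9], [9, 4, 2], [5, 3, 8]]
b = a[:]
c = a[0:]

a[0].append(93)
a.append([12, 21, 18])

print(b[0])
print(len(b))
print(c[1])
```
[8, 9, 93]
3
[9, 4, 2]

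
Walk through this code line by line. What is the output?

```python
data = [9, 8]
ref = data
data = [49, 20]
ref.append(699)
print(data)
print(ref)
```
[49, 20]
[9, 8, 699]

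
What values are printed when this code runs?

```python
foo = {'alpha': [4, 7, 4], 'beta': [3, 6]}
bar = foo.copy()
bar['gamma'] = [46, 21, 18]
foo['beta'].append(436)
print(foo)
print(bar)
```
{'alpha': [4, 7, 4], 'beta': [3, 6, 436]}
{'alpha': [4, 7, 4], 'beta': [3, 6, 436], 'gamma': [46, 21, 18]}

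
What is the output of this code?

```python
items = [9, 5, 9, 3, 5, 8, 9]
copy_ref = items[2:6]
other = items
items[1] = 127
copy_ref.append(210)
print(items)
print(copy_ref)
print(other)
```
[9, 127, 9, 3, 5, 8, 9]
[9, 3, 5, 8, 210]
[9, 127, 9, 3, 5, 8, 9]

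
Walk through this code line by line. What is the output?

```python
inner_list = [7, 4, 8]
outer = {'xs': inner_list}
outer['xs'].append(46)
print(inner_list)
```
[7, 4, 8, 46]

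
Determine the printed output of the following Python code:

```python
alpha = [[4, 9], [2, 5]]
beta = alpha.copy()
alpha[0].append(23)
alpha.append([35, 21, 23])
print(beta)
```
[[4, 9, 23], [2, 5]]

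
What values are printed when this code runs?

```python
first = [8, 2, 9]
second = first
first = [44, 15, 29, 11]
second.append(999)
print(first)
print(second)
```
[44, 15, 29, 11]
[8, 2, 9, 999]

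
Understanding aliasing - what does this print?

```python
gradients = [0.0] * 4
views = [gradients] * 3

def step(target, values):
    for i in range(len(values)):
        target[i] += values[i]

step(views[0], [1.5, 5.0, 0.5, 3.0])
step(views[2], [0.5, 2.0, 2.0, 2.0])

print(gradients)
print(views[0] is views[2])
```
[2.0, 7.0, 2.5, 5.0]
True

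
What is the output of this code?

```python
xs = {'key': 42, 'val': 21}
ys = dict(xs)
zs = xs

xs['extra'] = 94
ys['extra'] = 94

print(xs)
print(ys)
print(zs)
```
{'key': 42, 'val': 21, 'extra': 94}
{'key': 42, 'val': 21, 'extra': 94}
{'key': 42, 'val': 21, 'extra': 94}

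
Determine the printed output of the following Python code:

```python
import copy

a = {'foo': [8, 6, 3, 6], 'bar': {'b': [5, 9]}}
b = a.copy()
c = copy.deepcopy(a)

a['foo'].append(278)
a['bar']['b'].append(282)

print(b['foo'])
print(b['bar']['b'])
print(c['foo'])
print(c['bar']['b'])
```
[8, 6, 3, 6, 278]
[5, 9, 282]
[8, 6, 3, 6]
[5, 9]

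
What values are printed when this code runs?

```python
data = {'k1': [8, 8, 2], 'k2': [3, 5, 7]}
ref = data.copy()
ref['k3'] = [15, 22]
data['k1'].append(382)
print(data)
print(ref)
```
{'k1': [8, 8, 2, 382], 'k2': [3, 5, 7]}
{'k1': [8, 8, 2, 382], 'k2': [3, 5, 7], 'k3': [15, 22]}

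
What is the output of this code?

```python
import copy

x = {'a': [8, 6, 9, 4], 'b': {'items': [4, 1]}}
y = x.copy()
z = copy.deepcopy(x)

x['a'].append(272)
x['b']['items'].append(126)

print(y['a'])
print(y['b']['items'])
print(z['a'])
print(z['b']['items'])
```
[8, 6, 9, 4, 272]
[4, 1, 126]
[8, 6, 9, 4]
[4, 1]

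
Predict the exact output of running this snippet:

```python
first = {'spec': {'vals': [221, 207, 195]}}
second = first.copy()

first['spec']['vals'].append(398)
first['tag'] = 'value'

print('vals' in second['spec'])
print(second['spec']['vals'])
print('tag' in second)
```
True
[221, 207, 195, 398]
False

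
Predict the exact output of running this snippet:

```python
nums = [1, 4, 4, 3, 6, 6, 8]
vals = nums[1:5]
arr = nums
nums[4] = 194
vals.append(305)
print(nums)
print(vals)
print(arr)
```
[1, 4, 4, 3, 194, 6, 8]
[4, 4, 3, 6, 305]
[1, 4, 4, 3, 194, 6, 8]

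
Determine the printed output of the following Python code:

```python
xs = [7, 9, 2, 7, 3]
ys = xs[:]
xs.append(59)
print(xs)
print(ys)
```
[7, 9, 2, 7, 3, 59]
[7, 9, 2, 7, 3]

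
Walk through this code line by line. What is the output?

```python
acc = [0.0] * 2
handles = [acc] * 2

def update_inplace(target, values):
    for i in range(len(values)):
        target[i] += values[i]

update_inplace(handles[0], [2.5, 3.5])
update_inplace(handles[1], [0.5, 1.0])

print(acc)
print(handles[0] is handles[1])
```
[3.0, 4.5]
True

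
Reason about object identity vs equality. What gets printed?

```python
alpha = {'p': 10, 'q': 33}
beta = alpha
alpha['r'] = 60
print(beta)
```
{'p': 10, 'q': 33, 'r': 60}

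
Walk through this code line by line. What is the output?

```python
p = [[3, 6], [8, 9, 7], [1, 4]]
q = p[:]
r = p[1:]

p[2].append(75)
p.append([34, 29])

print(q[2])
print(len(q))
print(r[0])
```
[1, 4, 75]
3
[8, 9, 7]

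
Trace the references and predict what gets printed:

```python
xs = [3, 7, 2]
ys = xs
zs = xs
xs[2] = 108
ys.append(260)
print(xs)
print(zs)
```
[3, 7, 108, 260]
[3, 7, 108, 260]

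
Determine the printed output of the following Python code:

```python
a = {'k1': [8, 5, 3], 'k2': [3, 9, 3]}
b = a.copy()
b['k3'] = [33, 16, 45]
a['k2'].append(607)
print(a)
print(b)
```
{'k1': [8, 5, 3], 'k2': [3, 9, 3, 607]}
{'k1': [8, 5, 3], 'k2': [3, 9, 3, 607], 'k3': [33, 16, 45]}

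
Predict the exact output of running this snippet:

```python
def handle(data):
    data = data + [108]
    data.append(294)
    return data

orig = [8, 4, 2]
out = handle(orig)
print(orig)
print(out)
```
[8, 4, 2]
[8, 4, 2, 108, 294]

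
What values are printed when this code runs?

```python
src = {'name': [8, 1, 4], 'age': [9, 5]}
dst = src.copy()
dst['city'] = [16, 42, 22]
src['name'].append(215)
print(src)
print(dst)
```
{'name': [8, 1, 4, 215], 'age': [9, 5]}
{'name': [8, 1, 4, 215], 'age': [9, 5], 'city': [16, 42, 22]}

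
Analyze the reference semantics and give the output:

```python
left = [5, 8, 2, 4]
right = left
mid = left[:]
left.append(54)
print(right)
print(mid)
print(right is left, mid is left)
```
[5, 8, 2, 4, 54]
[5, 8, 2, 4]
True False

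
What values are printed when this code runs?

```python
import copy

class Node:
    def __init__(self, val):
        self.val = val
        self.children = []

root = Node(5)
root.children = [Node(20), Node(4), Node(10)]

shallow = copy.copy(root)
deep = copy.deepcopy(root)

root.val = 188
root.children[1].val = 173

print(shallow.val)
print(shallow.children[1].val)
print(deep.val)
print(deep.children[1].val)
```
5
173
5
4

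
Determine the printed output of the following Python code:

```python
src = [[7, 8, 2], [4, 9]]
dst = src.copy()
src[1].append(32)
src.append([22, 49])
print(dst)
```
[[7, 8, 2], [4, 9, 32]]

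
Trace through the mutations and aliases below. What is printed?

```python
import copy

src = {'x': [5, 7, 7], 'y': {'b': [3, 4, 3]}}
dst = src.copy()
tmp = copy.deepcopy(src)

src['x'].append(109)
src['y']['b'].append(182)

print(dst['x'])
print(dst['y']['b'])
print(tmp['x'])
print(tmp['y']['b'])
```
[5, 7, 7, 109]
[3, 4, 3, 182]
[5, 7, 7]
[3, 4, 3]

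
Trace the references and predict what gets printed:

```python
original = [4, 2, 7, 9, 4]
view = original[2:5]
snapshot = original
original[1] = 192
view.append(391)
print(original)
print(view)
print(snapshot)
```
[4, 192, 7, 9, 4]
[7, 9, 4, 391]
[4, 192, 7, 9, 4]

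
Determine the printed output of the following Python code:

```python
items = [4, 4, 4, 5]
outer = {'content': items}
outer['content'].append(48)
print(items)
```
[4, 4, 4, 5, 48]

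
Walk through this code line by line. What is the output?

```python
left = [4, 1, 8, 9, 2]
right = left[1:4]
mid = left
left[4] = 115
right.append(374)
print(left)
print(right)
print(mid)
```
[4, 1, 8, 9, 115]
[1, 8, 9, 374]
[4, 1, 8, 9, 115]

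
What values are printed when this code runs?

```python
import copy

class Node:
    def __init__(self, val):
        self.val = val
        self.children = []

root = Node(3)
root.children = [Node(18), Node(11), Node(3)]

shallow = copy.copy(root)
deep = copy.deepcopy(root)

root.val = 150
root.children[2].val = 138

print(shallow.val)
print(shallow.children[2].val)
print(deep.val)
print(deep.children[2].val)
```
3
138
3
3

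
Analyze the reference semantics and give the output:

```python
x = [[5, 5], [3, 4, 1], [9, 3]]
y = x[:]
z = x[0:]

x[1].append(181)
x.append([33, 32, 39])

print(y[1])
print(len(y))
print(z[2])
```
[3, 4, 1, 181]
3
[9, 3]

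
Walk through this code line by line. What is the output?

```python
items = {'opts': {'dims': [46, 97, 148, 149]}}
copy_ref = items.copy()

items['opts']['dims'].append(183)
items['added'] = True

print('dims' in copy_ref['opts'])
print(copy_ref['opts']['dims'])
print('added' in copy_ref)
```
True
[46, 97, 148, 149, 183]
False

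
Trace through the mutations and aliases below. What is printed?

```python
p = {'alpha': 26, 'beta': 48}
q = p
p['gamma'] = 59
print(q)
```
{'alpha': 26, 'beta': 48, 'gamma': 59}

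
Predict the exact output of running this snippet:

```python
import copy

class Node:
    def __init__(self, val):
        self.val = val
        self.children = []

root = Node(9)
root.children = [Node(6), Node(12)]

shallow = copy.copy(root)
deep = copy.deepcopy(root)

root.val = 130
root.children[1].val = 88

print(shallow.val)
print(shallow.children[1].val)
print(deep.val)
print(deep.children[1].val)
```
9
88
9
12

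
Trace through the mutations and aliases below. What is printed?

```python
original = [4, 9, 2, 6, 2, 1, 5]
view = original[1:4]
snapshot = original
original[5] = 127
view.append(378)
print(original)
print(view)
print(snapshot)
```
[4, 9, 2, 6, 2, 127, 5]
[9, 2, 6, 378]
[4, 9, 2, 6, 2, 127, 5]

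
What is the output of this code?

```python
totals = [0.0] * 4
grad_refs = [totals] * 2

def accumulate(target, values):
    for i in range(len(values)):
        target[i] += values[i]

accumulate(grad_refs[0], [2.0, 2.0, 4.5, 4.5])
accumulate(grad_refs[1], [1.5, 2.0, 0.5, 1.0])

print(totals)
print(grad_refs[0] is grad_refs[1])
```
[3.5, 4.0, 5.0, 5.5]
True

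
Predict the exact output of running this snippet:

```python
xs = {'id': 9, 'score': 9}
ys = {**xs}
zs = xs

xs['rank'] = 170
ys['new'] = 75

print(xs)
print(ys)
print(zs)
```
{'id': 9, 'score': 9, 'rank': 170}
{'id': 9, 'score': 9, 'new': 75}
{'id': 9, 'score': 9, 'rank': 170}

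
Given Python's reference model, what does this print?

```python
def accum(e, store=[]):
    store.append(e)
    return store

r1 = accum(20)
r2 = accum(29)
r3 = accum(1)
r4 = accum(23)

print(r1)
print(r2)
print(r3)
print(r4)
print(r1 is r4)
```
[20, 29, 1, 23]
[20, 29, 1, 23]
[20, 29, 1, 23]
[20, 29, 1, 23]
True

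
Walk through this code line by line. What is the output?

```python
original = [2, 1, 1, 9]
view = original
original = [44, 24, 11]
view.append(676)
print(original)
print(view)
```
[44, 24, 11]
[2, 1, 1, 9, 676]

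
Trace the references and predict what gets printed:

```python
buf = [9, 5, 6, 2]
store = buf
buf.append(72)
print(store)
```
[9, 5, 6, 2, 72]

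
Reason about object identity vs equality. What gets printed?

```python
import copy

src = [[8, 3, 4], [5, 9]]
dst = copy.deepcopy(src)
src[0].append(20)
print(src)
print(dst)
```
[[8, 3, 4, 20], [5, 9]]
[[8, 3, 4], [5, 9]]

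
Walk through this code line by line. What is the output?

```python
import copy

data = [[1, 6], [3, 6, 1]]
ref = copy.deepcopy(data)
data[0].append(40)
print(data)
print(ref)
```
[[1, 6, 40], [3, 6, 1]]
[[1, 6], [3, 6, 1]]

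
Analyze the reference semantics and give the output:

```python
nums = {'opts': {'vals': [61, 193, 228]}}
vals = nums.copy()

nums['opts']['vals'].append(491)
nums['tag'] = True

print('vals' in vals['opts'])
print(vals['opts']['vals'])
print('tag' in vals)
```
True
[61, 193, 228, 491]
False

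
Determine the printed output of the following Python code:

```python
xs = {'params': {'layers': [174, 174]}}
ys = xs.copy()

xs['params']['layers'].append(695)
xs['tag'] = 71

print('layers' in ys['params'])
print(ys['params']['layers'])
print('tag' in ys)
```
True
[174, 174, 695]
False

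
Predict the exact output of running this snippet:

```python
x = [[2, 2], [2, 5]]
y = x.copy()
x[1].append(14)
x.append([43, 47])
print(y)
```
[[2, 2], [2, 5, 14]]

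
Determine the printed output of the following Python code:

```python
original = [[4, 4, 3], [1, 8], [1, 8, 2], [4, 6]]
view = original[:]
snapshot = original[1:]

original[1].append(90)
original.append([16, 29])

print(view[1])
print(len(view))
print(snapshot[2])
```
[1, 8, 90]
4
[4, 6]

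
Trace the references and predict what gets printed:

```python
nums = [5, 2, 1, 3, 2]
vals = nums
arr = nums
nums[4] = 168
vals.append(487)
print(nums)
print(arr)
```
[5, 2, 1, 3, 168, 487]
[5, 2, 1, 3, 168, 487]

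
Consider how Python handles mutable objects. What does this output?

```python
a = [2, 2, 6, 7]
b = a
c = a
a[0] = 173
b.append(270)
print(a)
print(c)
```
[173, 2, 6, 7, 270]
[173, 2, 6, 7, 270]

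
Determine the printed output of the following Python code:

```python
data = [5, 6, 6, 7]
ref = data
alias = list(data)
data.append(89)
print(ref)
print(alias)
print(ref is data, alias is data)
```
[5, 6, 6, 7, 89]
[5, 6, 6, 7]
True False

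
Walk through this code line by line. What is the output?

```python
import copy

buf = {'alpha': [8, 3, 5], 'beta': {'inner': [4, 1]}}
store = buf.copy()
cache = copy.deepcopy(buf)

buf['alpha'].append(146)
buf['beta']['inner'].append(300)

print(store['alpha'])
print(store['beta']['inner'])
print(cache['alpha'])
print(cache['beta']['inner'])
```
[8, 3, 5, 146]
[4, 1, 300]
[8, 3, 5]
[4, 1]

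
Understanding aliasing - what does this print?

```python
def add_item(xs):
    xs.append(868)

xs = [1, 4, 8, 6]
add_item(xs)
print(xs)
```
[1, 4, 8, 6, 868]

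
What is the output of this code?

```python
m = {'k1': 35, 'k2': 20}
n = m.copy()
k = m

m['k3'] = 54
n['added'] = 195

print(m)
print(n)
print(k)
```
{'k1': 35, 'k2': 20, 'k3': 54}
{'k1': 35, 'k2': 20, 'added': 195}
{'k1': 35, 'k2': 20, 'k3': 54}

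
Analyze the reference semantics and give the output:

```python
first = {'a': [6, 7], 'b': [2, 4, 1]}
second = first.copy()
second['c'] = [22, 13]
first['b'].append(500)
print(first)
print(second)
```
{'a': [6, 7], 'b': [2, 4, 1, 500]}
{'a': [6, 7], 'b': [2, 4, 1, 500], 'c': [22, 13]}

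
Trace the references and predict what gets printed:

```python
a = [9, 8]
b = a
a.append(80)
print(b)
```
[9, 8, 80]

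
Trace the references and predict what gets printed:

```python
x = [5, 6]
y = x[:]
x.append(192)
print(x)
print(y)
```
[5, 6, 192]
[5, 6]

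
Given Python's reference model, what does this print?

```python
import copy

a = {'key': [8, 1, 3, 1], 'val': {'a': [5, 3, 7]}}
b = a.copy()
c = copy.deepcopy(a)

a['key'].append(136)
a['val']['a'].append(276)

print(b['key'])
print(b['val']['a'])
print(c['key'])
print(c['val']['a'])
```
[8, 1, 3, 1, 136]
[5, 3, 7, 276]
[8, 1, 3, 1]
[5, 3, 7]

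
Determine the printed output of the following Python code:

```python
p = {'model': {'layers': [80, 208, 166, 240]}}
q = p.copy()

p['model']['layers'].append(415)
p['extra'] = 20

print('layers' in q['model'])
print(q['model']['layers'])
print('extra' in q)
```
True
[80, 208, 166, 240, 415]
False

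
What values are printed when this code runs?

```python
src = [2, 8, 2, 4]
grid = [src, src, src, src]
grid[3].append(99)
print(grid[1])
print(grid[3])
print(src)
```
[2, 8, 2, 4, 99]
[2, 8, 2, 4, 99]
[2, 8, 2, 4, 99]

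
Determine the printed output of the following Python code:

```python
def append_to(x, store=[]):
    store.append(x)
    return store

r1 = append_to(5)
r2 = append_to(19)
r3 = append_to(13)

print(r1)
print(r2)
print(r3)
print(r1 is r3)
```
[5, 19, 13]
[5, 19, 13]
[5, 19, 13]
True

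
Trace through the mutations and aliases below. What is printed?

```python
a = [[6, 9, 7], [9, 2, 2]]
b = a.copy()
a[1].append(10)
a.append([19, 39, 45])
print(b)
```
[[6, 9, 7], [9, 2, 2, 10]]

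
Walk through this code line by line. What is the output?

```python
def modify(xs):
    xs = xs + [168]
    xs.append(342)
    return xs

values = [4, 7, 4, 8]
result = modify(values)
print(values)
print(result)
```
[4, 7, 4, 8]
[4, 7, 4, 8, 168, 342]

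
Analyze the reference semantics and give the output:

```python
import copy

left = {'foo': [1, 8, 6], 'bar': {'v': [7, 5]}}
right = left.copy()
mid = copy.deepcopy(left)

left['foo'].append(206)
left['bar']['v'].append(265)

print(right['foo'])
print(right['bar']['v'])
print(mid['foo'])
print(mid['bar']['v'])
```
[1, 8, 6, 206]
[7, 5, 265]
[1, 8, 6]
[7, 5]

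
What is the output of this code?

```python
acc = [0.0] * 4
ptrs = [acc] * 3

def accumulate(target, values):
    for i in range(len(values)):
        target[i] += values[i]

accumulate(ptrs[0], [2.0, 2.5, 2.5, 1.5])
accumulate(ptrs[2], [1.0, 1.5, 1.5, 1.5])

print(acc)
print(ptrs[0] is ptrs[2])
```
[3.0, 4.0, 4.0, 3.0]
True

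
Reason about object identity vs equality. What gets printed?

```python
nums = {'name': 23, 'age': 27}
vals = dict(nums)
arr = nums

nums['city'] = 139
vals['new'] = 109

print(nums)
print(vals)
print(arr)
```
{'name': 23, 'age': 27, 'city': 139}
{'name': 23, 'age': 27, 'new': 109}
{'name': 23, 'age': 27, 'city': 139}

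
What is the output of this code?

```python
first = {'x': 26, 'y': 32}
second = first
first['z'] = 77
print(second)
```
{'x': 26, 'y': 32, 'z': 77}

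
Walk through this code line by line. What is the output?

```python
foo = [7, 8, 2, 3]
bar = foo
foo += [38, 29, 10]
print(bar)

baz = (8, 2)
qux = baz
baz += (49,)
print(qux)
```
[7, 8, 2, 3, 38, 29, 10]
(8, 2)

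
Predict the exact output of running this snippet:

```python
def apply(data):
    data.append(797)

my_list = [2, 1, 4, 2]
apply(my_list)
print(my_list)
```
[2, 1, 4, 2, 797]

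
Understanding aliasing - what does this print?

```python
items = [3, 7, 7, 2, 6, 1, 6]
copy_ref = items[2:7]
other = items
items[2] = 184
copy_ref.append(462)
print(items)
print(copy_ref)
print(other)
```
[3, 7, 184, 2, 6, 1, 6]
[7, 2, 6, 1, 6, 462]
[3, 7, 184, 2, 6, 1, 6]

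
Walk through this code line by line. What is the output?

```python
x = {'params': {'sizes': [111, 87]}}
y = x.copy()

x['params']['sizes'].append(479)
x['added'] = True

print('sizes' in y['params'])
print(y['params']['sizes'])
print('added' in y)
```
True
[111, 87, 479]
False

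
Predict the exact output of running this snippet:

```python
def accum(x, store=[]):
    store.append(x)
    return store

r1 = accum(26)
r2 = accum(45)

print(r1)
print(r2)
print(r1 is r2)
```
[26, 45]
[26, 45]
True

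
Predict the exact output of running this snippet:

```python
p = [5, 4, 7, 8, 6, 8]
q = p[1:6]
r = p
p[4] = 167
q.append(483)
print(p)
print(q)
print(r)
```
[5, 4, 7, 8, 167, 8]
[4, 7, 8, 6, 8, 483]
[5, 4, 7, 8, 167, 8]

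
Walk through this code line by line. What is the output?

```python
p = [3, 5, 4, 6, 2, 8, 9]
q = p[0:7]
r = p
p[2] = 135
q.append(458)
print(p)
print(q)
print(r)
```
[3, 5, 135, 6, 2, 8, 9]
[3, 5, 4, 6, 2, 8, 9, 458]
[3, 5, 135, 6, 2, 8, 9]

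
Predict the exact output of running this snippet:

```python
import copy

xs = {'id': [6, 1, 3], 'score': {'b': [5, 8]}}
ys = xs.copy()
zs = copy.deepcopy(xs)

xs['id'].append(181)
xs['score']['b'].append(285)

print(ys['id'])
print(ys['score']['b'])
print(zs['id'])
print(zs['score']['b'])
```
[6, 1, 3, 181]
[5, 8, 285]
[6, 1, 3]
[5, 8]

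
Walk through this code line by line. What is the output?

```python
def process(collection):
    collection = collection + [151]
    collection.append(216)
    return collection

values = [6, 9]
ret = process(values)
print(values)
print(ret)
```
[6, 9]
[6, 9, 151, 216]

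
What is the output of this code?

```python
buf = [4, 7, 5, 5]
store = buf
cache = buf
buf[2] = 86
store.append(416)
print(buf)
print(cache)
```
[4, 7, 86, 5, 416]
[4, 7, 86, 5, 416]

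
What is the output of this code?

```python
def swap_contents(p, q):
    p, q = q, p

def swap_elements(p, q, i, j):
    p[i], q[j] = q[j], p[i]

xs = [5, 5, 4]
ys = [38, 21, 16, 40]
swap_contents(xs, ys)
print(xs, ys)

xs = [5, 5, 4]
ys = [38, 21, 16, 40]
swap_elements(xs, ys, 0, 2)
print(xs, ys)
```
[5, 5, 4] [38, 21, 16, 40]
[16, 5, 4] [38, 21, 5, 40]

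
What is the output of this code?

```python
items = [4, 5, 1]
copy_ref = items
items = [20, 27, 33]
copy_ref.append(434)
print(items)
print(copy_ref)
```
[20, 27, 33]
[4, 5, 1, 434]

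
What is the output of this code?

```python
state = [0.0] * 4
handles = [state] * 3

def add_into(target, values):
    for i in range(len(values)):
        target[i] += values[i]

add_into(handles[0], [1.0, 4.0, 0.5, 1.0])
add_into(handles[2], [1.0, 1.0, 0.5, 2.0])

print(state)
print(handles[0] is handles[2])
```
[2.0, 5.0, 1.0, 3.0]
True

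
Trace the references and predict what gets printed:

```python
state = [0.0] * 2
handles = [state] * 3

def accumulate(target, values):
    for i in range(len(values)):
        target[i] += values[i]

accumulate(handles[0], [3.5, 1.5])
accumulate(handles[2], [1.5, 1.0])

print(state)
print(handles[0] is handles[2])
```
[5.0, 2.5]
True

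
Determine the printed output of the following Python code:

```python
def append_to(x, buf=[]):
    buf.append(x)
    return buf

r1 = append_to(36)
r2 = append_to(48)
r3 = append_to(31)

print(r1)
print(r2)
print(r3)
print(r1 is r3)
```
[36, 48, 31]
[36, 48, 31]
[36, 48, 31]
True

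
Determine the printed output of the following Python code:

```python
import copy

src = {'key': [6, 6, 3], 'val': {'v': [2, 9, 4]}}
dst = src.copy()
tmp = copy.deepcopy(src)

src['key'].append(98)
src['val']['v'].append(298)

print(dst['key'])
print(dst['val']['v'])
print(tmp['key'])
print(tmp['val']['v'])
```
[6, 6, 3, 98]
[2, 9, 4, 298]
[6, 6, 3]
[2, 9, 4]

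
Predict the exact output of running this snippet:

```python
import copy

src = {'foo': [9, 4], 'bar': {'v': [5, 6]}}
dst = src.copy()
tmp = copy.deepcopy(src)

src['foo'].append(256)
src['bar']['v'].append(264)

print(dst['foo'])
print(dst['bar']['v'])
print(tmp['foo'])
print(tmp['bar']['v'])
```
[9, 4, 256]
[5, 6, 264]
[9, 4]
[5, 6]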